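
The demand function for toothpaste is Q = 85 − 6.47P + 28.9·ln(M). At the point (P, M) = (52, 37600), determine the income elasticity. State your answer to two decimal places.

0.55

At P = 52, M = 37600: Q = 53.015.
Holding P constant, ∂Q/∂M = 28.9/M = 0.000768617.
η_M = (∂Q/∂M)·(M/Q) = 0.000768617 × (37600/53.015) = 0.55.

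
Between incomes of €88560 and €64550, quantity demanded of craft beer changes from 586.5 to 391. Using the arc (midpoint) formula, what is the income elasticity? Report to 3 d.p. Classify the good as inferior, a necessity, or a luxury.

1.275 (luxury)

ΔQ = 391 − 586.5 = -195.5; midpoint Q̄ = (586.5 + 391)/2 = 488.75.
ΔI = 64550 − 88560 = -24010; midpoint Ī = (88560 + 64550)/2 = 76555.
η = (ΔQ/Q̄) ÷ (ΔI/Ī) = (-195.5/488.75) ÷ (-24010/76555) = 1.275.
η > 1 ⇒ luxury.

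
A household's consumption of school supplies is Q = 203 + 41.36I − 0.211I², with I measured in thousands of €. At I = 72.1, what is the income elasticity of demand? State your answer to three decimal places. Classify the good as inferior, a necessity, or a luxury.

At I = 72.1: Q = 2088.1915.
dQ/dI = 41.36 − 0.422I = 10.93380.
η = (dQ/dI)·(I/Q) = 10.93380 × (72.1/2088.1915) = 0.378.
0 < η < 1 ⇒ necessity.

0.378 (necessity)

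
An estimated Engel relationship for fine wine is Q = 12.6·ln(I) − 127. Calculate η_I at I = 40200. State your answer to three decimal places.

1.915

At I = 40200: Q = 6.580.
dQ/dI = 12.6/I = 0.000313433 at this income.
η = (dQ/dI)·(I/Q) = 0.000313433 × (40200/6.580) = 1.915.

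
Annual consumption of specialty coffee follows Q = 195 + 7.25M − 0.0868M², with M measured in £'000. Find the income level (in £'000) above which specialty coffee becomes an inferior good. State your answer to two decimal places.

41.76

dQ/dM = 7.25 − 0.1736M.
The good is inferior where dQ/dM < 0. Setting dQ/dM = 0 gives M = 7.25 / 0.1736 = 41.76.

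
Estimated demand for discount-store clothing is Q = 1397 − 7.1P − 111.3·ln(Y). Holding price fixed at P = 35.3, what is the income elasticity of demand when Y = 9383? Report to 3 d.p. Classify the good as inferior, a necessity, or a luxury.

-0.867 (inferior good)

At P = 35.3, Y = 9383: Q = 128.347.
Holding P constant, ∂Q/∂Y = -111.3/Y = -0.0118619.
η_Y = (∂Q/∂Y)·(Y/Q) = -0.0118619 × (9383/128.347) = -0.867.
Since η < 0, this is an inferior good.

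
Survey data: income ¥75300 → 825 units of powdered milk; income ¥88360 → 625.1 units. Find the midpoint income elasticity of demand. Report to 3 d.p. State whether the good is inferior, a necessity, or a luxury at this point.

ΔQ = 625.1 − 825 = -199.9; midpoint Q̄ = (825 + 625.1)/2 = 725.05.
ΔI = 88360 − 75300 = 13060; midpoint Ī = (75300 + 88360)/2 = 81830.
η = (ΔQ/Q̄) ÷ (ΔI/Ī) = (-199.9/725.05) ÷ (13060/81830) = -1.727.
η < 0 ⇒ inferior good.

-1.727 (inferior good)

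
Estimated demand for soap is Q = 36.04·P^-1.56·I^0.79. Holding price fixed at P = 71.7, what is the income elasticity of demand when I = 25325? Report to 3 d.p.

For a multiplicative demand Q = A·P^α·I^β, the income elasticity is β everywhere.
Here β = 0.79, so η = 0.790.

0.790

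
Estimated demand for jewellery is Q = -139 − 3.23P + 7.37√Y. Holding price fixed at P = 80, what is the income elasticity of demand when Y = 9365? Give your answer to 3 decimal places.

1.129

At P = 80, Y = 9365: Q = 315.816.
Holding P constant, ∂Q/∂Y = 7.37/(2√Y) = 0.0380788.
η_Y = (∂Q/∂Y)·(Y/Q) = 0.0380788 × (9365/315.816) = 1.129.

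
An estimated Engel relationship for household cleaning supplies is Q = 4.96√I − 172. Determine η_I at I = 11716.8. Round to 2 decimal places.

0.74

At I = 11716.8: Q = 364.891.
dQ/dI = 4.96/(2√I) = 0.0229112 at this income.
η = (dQ/dI)·(I/Q) = 0.0229112 × (11716.8/364.891) = 0.74.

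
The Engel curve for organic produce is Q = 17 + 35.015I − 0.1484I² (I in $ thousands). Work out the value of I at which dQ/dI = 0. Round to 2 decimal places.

dQ/dI = 35.015 − 0.2968I.
The good is inferior where dQ/dI < 0. Setting dQ/dI = 0 gives I = 35.015 / 0.2968 = 117.98.

117.98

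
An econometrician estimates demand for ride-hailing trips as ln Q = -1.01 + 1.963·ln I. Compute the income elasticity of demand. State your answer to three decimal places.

In a log-linear demand, the coefficient on ln I is the income elasticity.
So η = 1.963.

1.963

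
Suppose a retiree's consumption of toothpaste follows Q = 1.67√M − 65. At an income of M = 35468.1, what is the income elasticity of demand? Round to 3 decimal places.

0.630

At M = 35468.1: Q = 249.511.
dQ/dM = 1.67/(2√M) = 0.00443371 at this income.
η = (dQ/dM)·(M/Q) = 0.00443371 × (35468.1/249.511) = 0.630.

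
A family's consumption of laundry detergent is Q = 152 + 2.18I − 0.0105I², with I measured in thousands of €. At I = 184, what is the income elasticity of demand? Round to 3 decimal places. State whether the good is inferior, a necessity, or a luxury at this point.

-1.568 (inferior good)

At I = 184: Q = 197.6320.
dQ/dI = 2.18 − 0.021I = -1.68400.
η = (dQ/dI)·(I/Q) = -1.68400 × (184/197.6320) = -1.568.
η < 0 ⇒ inferior good.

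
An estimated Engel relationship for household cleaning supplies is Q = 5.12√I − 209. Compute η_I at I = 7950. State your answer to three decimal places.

0.922

At I = 7950: Q = 247.513.
dQ/dI = 5.12/(2√I) = 0.0287115 at this income.
η = (dQ/dI)·(I/Q) = 0.0287115 × (7950/247.513) = 0.922.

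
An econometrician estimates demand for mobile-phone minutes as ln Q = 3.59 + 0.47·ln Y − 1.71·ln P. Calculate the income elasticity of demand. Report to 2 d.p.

0.47

In a log-linear demand, the coefficient on ln Y is the income elasticity.
So η = 0.47.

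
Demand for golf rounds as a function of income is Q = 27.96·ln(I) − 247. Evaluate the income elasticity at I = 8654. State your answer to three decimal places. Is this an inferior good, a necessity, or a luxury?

4.315 (luxury)

At I = 8654: Q = 6.479.
dQ/dI = 27.96/I = 0.00323088 at this income.
η = (dQ/dI)·(I/Q) = 0.00323088 × (8654/6.479) = 4.315.
Since η > 1, the good is a luxury.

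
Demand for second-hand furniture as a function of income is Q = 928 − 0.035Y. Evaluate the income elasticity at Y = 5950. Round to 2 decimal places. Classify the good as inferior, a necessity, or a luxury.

At Y = 5950: Q = 719.750.
dQ/dY = −0.035.
η = (dQ/dY)·(Y/Q) = -0.035 × (5950/719.750) = -0.29.
Since η < 0, the good is an inferior good.

-0.29 (inferior good)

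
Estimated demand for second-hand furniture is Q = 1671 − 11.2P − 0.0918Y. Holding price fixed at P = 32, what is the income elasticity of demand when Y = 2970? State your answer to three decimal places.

-0.262

At P = 32, Y = 2970: Q = 1039.954.
Holding P constant, ∂Q/∂Y = −0.0918.
η_Y = (∂Q/∂Y)·(Y/Q) = -0.0918 × (2970/1039.954) = -0.262.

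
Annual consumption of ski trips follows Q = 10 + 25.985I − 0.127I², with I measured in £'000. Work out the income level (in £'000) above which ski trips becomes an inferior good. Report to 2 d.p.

dQ/dI = 25.985 − 0.254I.
The good is inferior where dQ/dI < 0. Setting dQ/dI = 0 gives I = 25.985 / 0.254 = 102.30.

102.30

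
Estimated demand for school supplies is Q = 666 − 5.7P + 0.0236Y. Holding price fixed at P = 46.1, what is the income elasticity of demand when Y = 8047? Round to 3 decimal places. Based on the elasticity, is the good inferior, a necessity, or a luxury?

At P = 46.1, Y = 8047: Q = 593.139.
Holding P constant, ∂Q/∂Y = 0.0236.
η_Y = (∂Q/∂Y)·(Y/Q) = 0.0236 × (8047/593.139) = 0.320.
Since 0 < η < 1, this is a necessity.

0.320 (necessity)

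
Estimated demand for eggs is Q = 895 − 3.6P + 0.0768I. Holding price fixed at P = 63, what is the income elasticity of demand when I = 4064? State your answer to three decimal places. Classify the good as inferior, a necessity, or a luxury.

0.318 (necessity)

At P = 63, I = 4064: Q = 980.315.
Holding P constant, ∂Q/∂I = 0.0768.
η_I = (∂Q/∂I)·(I/Q) = 0.0768 × (4064/980.315) = 0.318.
Since 0 < η < 1, this is a necessity.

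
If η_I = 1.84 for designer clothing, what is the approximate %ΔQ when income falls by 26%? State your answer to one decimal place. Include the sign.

%ΔQ ≈ η × %ΔI = 1.84 × (-26%) = -47.8%.

-47.8%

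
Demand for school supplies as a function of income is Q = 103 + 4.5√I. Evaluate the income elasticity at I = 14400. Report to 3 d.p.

0.420

At I = 14400: Q = 643.000.
dQ/dI = 4.5/(2√I) = 0.01875 at this income.
η = (dQ/dI)·(I/Q) = 0.01875 × (14400/643.000) = 0.420.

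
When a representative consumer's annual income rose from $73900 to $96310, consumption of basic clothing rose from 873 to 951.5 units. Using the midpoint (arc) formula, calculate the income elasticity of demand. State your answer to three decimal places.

ΔQ = 951.5 − 873 = 78.5; midpoint Q̄ = (873 + 951.5)/2 = 912.25.
ΔI = 96310 − 73900 = 22410; midpoint Ī = (73900 + 96310)/2 = 85105.
η = (ΔQ/Q̄) ÷ (ΔI/Ī) = (78.5/912.25) ÷ (22410/85105) = 0.327.

0.327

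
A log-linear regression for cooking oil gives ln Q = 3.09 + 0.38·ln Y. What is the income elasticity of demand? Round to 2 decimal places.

In a log-linear demand, the coefficient on ln Y is the income elasticity.
So η = 0.38.

0.38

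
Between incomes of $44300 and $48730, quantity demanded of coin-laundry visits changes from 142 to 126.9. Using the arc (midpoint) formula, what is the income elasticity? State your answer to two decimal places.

-1.18

ΔQ = 126.9 − 142 = -15.1; midpoint Q̄ = (142 + 126.9)/2 = 134.45.
ΔI = 48730 − 44300 = 4430; midpoint Ī = (44300 + 48730)/2 = 46515.
η = (ΔQ/Q̄) ÷ (ΔI/Ī) = (-15.1/134.45) ÷ (4430/46515) = -1.18.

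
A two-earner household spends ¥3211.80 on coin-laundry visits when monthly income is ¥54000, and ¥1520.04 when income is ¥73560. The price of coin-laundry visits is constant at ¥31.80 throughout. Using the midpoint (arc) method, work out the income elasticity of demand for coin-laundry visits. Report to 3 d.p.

-2.332

With a constant price, Q₁ = 3211.80/31.80 = 101.000 and Q₂ = 1520.04/31.80 = 47.800 (equivalently, work directly with expenditure since P cancels).
Midpoint %ΔQ = (1520.04 − 3211.80)/2365.92 = -0.71505; midpoint %ΔI = (73560 − 54000)/63780 = 0.30668.
η = -0.71505 / 0.30668 = -2.332.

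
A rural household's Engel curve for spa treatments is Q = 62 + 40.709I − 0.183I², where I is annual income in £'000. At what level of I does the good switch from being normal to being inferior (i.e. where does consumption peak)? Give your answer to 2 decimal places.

dQ/dI = 40.709 − 0.366I.
The good is inferior where dQ/dI < 0. Setting dQ/dI = 0 gives I = 40.709 / 0.366 = 111.23.

111.23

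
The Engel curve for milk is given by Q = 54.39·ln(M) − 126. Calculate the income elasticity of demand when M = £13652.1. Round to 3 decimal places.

At M = 13652.1: Q = 391.882.
dQ/dM = 54.39/M = 0.003984 at this income.
η = (dQ/dM)·(M/Q) = 0.003984 × (13652.1/391.882) = 0.139.

0.139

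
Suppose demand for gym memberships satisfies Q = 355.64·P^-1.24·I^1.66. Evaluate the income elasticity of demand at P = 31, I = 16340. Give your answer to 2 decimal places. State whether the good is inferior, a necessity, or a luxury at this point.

For a multiplicative demand Q = A·P^α·I^β, the income elasticity is β everywhere.
Here β = 1.66, so η = 1.66.
Since η > 1, this is a luxury.

1.66 (luxury)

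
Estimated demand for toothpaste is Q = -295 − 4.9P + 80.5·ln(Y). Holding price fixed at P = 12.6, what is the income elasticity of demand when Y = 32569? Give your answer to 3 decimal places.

At P = 12.6, Y = 32569: Q = 479.745.
Holding P constant, ∂Q/∂Y = 80.5/Y = 0.00247168.
η_Y = (∂Q/∂Y)·(Y/Q) = 0.00247168 × (32569/479.745) = 0.168.

0.168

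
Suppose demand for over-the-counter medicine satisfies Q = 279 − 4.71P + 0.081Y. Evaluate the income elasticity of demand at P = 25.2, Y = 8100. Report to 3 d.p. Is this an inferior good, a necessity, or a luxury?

At P = 25.2, Y = 8100: Q = 816.408.
Holding P constant, ∂Q/∂Y = 0.081.
η_Y = (∂Q/∂Y)·(Y/Q) = 0.081 × (8100/816.408) = 0.804.
Since 0 < η < 1, this is a necessity.

0.804 (necessity)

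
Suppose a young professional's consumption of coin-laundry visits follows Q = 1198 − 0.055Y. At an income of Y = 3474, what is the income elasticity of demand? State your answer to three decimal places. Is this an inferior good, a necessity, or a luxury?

-0.190 (inferior good)

At Y = 3474: Q = 1006.930.
dQ/dY = −0.055.
η = (dQ/dY)·(Y/Q) = -0.055 × (3474/1006.930) = -0.190.
Since η < 0, the good is an inferior good.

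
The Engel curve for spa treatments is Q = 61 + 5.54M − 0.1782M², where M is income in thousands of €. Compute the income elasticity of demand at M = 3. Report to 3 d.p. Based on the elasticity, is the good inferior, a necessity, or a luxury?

0.176 (necessity)

At M = 3: Q = 76.0162.
dQ/dM = 5.54 − 0.3564M = 4.47080.
η = (dQ/dM)·(M/Q) = 4.47080 × (3/76.0162) = 0.176.
0 < η < 1 ⇒ necessity.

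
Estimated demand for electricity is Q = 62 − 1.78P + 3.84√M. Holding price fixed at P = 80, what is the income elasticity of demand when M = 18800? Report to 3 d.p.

At P = 80, M = 18800: Q = 446.114.
Holding P constant, ∂Q/∂M = 3.84/(2√M) = 0.014003.
η_M = (∂Q/∂M)·(M/Q) = 0.014003 × (18800/446.114) = 0.590.

0.590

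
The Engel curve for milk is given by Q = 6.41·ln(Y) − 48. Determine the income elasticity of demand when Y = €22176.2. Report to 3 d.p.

At Y = 22176.2: Q = 16.143.
dQ/dY = 6.41/Y = 0.000289049 at this income.
η = (dQ/dY)·(Y/Q) = 0.000289049 × (22176.2/16.143) = 0.397.

0.397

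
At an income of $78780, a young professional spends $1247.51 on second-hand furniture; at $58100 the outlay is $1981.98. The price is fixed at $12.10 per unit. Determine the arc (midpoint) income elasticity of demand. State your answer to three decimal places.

With a constant price, Q₁ = 1247.51/12.10 = 103.100 and Q₂ = 1981.98/12.10 = 163.800 (equivalently, work directly with expenditure since P cancels).
Midpoint %ΔQ = (1981.98 − 1247.51)/1614.75 = 0.45485; midpoint %ΔI = (58100 − 78780)/68440 = -0.30216.
η = 0.45485 / -0.30216 = -1.505.

-1.505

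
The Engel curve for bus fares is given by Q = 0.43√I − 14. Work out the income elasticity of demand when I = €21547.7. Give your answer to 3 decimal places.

0.643

At I = 21547.7: Q = 49.120.
dQ/dI = 0.43/(2√I) = 0.00146466 at this income.
η = (dQ/dI)·(I/Q) = 0.00146466 × (21547.7/49.120) = 0.643.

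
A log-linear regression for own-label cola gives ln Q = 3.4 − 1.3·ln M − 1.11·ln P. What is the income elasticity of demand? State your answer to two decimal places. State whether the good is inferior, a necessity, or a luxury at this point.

In a log-linear demand, the coefficient on ln M is the income elasticity.
So η = -1.30.
η < 0 ⇒ inferior good.

-1.30 (inferior good)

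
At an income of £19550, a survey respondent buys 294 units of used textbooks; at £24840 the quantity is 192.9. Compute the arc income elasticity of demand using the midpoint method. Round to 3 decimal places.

-1.742

ΔQ = 192.9 − 294 = -101.1; midpoint Q̄ = (294 + 192.9)/2 = 243.45.
ΔI = 24840 − 19550 = 5290; midpoint Ī = (19550 + 24840)/2 = 22195.
η = (ΔQ/Q̄) ÷ (ΔI/Ī) = (-101.1/243.45) ÷ (5290/22195) = -1.742.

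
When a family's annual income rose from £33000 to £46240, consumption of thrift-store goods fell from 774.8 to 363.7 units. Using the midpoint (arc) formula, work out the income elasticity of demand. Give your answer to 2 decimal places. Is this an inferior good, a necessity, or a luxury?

-2.16 (inferior good)

ΔQ = 363.7 − 774.8 = -411.1; midpoint Q̄ = (774.8 + 363.7)/2 = 569.25.
ΔI = 46240 − 33000 = 13240; midpoint Ī = (33000 + 46240)/2 = 39620.
η = (ΔQ/Q̄) ÷ (ΔI/Ī) = (-411.1/569.25) ÷ (13240/39620) = -2.16.
η < 0 ⇒ inferior good.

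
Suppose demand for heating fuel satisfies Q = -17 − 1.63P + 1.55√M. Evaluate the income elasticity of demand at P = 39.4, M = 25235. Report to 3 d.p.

At P = 39.4, M = 25235: Q = 165.004.
Holding P constant, ∂Q/∂M = 1.55/(2√M) = 0.00487865.
η_M = (∂Q/∂M)·(M/Q) = 0.00487865 × (25235/165.004) = 0.746.

0.746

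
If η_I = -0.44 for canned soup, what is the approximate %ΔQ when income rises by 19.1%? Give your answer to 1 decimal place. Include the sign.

%ΔQ ≈ η × %ΔI = -0.44 × 19.1% = -8.4%.

-8.4%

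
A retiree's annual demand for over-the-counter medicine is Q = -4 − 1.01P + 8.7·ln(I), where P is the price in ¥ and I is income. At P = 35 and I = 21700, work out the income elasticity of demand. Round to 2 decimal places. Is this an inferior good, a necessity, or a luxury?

At P = 35, I = 21700: Q = 47.520.
Holding P constant, ∂Q/∂I = 8.7/I = 0.000400922.
η_I = (∂Q/∂I)·(I/Q) = 0.000400922 × (21700/47.520) = 0.18.
Since 0 < η < 1, this is a necessity.

0.18 (necessity)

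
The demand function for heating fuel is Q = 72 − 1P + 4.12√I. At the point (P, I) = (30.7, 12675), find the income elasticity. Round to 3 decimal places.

At P = 30.7, I = 12675: Q = 505.143.
Holding P constant, ∂Q/∂I = 4.12/(2√I) = 0.0182976.
η_I = (∂Q/∂I)·(I/Q) = 0.0182976 × (12675/505.143) = 0.459.

0.459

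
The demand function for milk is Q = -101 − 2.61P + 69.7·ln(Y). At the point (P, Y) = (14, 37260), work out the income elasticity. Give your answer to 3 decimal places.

0.117

At P = 14, Y = 37260: Q = 596.100.
Holding P constant, ∂Q/∂Y = 69.7/Y = 0.00187064.
η_Y = (∂Q/∂Y)·(Y/Q) = 0.00187064 × (37260/596.100) = 0.117.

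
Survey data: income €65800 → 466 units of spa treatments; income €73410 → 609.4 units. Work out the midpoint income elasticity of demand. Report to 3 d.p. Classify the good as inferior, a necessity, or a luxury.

ΔQ = 609.4 − 466 = 143.4; midpoint Q̄ = (466 + 609.4)/2 = 537.7.
ΔI = 73410 − 65800 = 7610; midpoint Ī = (65800 + 73410)/2 = 69605.
η = (ΔQ/Q̄) ÷ (ΔI/Ī) = (143.4/537.7) ÷ (7610/69605) = 2.439.
η > 1 ⇒ luxury.

2.439 (luxury)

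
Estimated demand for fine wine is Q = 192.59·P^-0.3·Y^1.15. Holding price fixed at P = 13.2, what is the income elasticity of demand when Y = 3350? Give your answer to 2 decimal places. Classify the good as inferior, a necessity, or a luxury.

For a multiplicative demand Q = A·P^α·Y^β, the income elasticity is β everywhere.
Here β = 1.15, so η = 1.15.
Since η > 1, this is a luxury.

1.15 (luxury)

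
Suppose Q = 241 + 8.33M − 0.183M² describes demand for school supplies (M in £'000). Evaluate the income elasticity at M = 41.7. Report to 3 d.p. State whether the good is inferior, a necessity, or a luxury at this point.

-1.070 (inferior good)

At M = 41.7: Q = 270.1441.
dQ/dM = 8.33 − 0.366M = -6.93220.
η = (dQ/dM)·(M/Q) = -6.93220 × (41.7/270.1441) = -1.070.
η < 0 ⇒ inferior good.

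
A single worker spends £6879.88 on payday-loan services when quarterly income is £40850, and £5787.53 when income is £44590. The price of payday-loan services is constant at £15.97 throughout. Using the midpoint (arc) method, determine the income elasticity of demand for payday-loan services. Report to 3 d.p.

With a constant price, Q₁ = 6879.88/15.97 = 430.800 and Q₂ = 5787.53/15.97 = 362.400 (equivalently, work directly with expenditure since P cancels).
Midpoint %ΔQ = (5787.53 − 6879.88)/6333.71 = -0.17247; midpoint %ΔI = (44590 − 40850)/42720 = 0.08755.
η = -0.17247 / 0.08755 = -1.970.

-1.970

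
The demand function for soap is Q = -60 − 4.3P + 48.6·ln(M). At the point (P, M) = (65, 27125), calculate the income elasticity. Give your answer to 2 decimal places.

At P = 65, M = 27125: Q = 156.619.
Holding P constant, ∂Q/∂M = 48.6/M = 0.00179171.
η_M = (∂Q/∂M)·(M/Q) = 0.00179171 × (27125/156.619) = 0.31.

0.31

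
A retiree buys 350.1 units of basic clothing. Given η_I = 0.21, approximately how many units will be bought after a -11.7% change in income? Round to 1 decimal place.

%ΔQ ≈ η × %ΔI = 0.21 × (-11.7%) = -2.457%.
New Q ≈ 350.1 × (1 − 0.02457) = 341.5.

341.5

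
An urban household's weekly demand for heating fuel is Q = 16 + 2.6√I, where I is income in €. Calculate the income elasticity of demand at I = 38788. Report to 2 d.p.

0.48

At I = 38788: Q = 528.061.
dQ/dI = 2.6/(2√I) = 0.00660077 at this income.
η = (dQ/dI)·(I/Q) = 0.00660077 × (38788/528.061) = 0.48.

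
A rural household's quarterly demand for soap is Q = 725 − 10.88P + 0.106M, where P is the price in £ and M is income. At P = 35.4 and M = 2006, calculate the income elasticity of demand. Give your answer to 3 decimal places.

At P = 35.4, M = 2006: Q = 552.484.
Holding P constant, ∂Q/∂M = 0.106.
η_M = (∂Q/∂M)·(M/Q) = 0.106 × (2006/552.484) = 0.385.

0.385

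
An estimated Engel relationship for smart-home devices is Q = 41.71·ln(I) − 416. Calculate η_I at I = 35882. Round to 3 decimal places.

At I = 35882: Q = 21.454.
dQ/dI = 41.71/I = 0.00116242 at this income.
η = (dQ/dI)·(I/Q) = 0.00116242 × (35882/21.454) = 1.944.

1.944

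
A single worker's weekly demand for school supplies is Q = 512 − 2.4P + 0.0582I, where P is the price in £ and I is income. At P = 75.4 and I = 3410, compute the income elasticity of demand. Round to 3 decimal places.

0.375

At P = 75.4, I = 3410: Q = 529.502.
Holding P constant, ∂Q/∂I = 0.0582.
η_I = (∂Q/∂I)·(I/Q) = 0.0582 × (3410/529.502) = 0.375.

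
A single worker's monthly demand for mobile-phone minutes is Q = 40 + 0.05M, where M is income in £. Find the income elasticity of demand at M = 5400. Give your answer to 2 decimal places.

At M = 5400: Q = 310.000.
dQ/dM = 0.05.
η = (dQ/dM)·(M/Q) = 0.05 × (5400/310.000) = 0.87.

0.87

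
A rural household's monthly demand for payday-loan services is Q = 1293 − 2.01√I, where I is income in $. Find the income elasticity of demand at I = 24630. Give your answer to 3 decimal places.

-0.161

At I = 24630: Q = 977.552.
dQ/dI = -2.01/(2√I) = -0.00640374 at this income.
η = (dQ/dI)·(I/Q) = -0.00640374 × (24630/977.552) = -0.161.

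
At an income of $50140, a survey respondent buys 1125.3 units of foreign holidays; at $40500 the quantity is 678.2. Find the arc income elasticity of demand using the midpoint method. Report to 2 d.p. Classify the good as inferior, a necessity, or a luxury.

2.33 (luxury)

ΔQ = 678.2 − 1125.3 = -447.1; midpoint Q̄ = (1125.3 + 678.2)/2 = 901.75.
ΔI = 40500 − 50140 = -9640; midpoint Ī = (50140 + 40500)/2 = 45320.
η = (ΔQ/Q̄) ÷ (ΔI/Ī) = (-447.1/901.75) ÷ (-9640/45320) = 2.33.
η > 1 ⇒ luxury.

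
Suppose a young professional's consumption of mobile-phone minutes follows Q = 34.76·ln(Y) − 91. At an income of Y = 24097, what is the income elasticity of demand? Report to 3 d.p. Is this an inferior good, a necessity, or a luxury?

At Y = 24097: Q = 259.723.
dQ/dY = 34.76/Y = 0.0014425 at this income.
η = (dQ/dY)·(Y/Q) = 0.0014425 × (24097/259.723) = 0.134.
Since 0 < η < 1, the good is a necessity.

0.134 (necessity)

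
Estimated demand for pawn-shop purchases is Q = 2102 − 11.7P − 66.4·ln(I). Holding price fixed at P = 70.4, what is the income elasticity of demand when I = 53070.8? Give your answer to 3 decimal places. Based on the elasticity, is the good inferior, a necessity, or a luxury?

-0.119 (inferior good)

At P = 70.4, I = 53070.8: Q = 555.929.
Holding P constant, ∂Q/∂I = -66.4/I = -0.00125116.
η_I = (∂Q/∂I)·(I/Q) = -0.00125116 × (53070.8/555.929) = -0.119.
Since η < 0, this is an inferior good.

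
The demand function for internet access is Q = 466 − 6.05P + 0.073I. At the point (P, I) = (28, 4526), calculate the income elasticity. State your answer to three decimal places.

At P = 28, I = 4526: Q = 626.998.
Holding P constant, ∂Q/∂I = 0.073.
η_I = (∂Q/∂I)·(I/Q) = 0.073 × (4526/626.998) = 0.527.

0.527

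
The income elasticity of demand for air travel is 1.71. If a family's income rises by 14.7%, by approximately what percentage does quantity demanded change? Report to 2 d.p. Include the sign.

%ΔQ ≈ η × %ΔI = 1.71 × 14.7% = 25.14%.

25.14%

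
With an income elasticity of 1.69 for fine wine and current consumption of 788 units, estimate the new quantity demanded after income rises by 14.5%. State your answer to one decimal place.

%ΔQ ≈ η × %ΔI = 1.69 × 14.5% = 24.505%.
New Q ≈ 788 × (1 + 0.24505) = 981.1.

981.1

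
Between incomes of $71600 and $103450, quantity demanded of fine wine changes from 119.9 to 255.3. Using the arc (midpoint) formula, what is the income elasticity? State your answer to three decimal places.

1.983

ΔQ = 255.3 − 119.9 = 135.4; midpoint Q̄ = (119.9 + 255.3)/2 = 187.6.
ΔI = 103450 − 71600 = 31850; midpoint Ī = (71600 + 103450)/2 = 87525.
η = (ΔQ/Q̄) ÷ (ΔI/Ī) = (135.4/187.6) ÷ (31850/87525) = 1.983.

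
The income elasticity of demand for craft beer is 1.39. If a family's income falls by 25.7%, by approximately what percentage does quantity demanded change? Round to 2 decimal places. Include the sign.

%ΔQ ≈ η × %ΔI = 1.39 × (-25.7%) = -35.72%.

-35.72%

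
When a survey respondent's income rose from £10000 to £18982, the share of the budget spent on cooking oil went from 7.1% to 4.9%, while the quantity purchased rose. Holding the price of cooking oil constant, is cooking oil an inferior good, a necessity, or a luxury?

necessity

Quantity rises but the budget share falls as income rises, so 0 < η < 1.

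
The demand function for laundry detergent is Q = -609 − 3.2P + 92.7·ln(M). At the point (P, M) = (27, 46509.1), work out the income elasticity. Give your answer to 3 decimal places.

0.308

At P = 27, M = 46509.1: Q = 300.884.
Holding P constant, ∂Q/∂M = 92.7/M = 0.00199316.
η_M = (∂Q/∂M)·(M/Q) = 0.00199316 × (46509.1/300.884) = 0.308.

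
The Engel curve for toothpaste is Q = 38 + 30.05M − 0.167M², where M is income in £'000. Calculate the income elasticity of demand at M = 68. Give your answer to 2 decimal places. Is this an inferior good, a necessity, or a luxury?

At M = 68: Q = 1309.1920.
dQ/dM = 30.05 − 0.334M = 7.33800.
η = (dQ/dM)·(M/Q) = 7.33800 × (68/1309.1920) = 0.38.
0 < η < 1 ⇒ necessity.

0.38 (necessity)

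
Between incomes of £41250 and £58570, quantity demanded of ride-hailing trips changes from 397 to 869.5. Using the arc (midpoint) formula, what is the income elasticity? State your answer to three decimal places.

2.150

ΔQ = 869.5 − 397 = 472.5; midpoint Q̄ = (397 + 869.5)/2 = 633.25.
ΔI = 58570 − 41250 = 17320; midpoint Ī = (41250 + 58570)/2 = 49910.
η = (ΔQ/Q̄) ÷ (ΔI/Ī) = (472.5/633.25) ÷ (17320/49910) = 2.150.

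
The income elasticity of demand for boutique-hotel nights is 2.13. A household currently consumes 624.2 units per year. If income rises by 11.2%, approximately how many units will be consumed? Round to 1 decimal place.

%ΔQ ≈ η × %ΔI = 2.13 × 11.2% = 23.856%.
New Q ≈ 624.2 × (1 + 0.23856) = 773.1.

773.1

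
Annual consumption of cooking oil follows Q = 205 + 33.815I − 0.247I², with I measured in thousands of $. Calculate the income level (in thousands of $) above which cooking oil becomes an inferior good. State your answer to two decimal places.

dQ/dI = 33.815 − 0.494I.
The good is inferior where dQ/dI < 0. Setting dQ/dI = 0 gives I = 33.815 / 0.494 = 68.45.

68.45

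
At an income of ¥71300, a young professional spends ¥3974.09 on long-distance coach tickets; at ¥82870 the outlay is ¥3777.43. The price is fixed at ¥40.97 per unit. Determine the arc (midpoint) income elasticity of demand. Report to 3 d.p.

With a constant price, Q₁ = 3974.09/40.97 = 97.000 and Q₂ = 3777.43/40.97 = 92.200 (equivalently, work directly with expenditure since P cancels).
Midpoint %ΔQ = (3777.43 − 3974.09)/3875.76 = -0.05074; midpoint %ΔI = (82870 − 71300)/77085 = 0.15009.
η = -0.05074 / 0.15009 = -0.338.

-0.338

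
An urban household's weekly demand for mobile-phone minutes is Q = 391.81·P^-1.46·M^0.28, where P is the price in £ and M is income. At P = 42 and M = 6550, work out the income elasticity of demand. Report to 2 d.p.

0.28

For a multiplicative demand Q = A·P^α·M^β, the income elasticity is β everywhere.
Here β = 0.28, so η = 0.28.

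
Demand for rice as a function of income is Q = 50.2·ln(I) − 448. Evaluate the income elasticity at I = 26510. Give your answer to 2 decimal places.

At I = 26510: Q = 63.301.
dQ/dI = 50.2/I = 0.00189363 at this income.
η = (dQ/dI)·(I/Q) = 0.00189363 × (26510/63.301) = 0.79.

0.79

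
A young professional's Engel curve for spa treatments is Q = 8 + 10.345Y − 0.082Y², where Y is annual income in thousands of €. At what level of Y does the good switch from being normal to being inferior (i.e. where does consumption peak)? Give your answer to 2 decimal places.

dQ/dY = 10.345 − 0.164Y.
The good is inferior where dQ/dY < 0. Setting dQ/dY = 0 gives Y = 10.345 / 0.164 = 63.08.

63.08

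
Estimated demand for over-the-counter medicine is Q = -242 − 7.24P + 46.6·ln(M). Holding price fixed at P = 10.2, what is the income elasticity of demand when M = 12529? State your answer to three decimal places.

At P = 10.2, M = 12529: Q = 123.860.
Holding P constant, ∂Q/∂M = 46.6/M = 0.00371937.
η_M = (∂Q/∂M)·(M/Q) = 0.00371937 × (12529/123.860) = 0.376.

0.376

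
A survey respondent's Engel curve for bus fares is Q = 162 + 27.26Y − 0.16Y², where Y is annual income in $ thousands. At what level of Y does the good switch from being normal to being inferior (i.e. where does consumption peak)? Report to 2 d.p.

dQ/dY = 27.26 − 0.32Y.
The good is inferior where dQ/dY < 0. Setting dQ/dY = 0 gives Y = 27.26 / 0.32 = 85.19.

85.19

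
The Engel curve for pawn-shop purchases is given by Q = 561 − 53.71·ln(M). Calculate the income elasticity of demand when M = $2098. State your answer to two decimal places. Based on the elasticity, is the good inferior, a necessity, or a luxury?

-0.36 (inferior good)

At M = 2098: Q = 150.186.
dQ/dM = -53.71/M = -0.0256006 at this income.
η = (dQ/dM)·(M/Q) = -0.0256006 × (2098/150.186) = -0.36.
Since η < 0, the good is an inferior good.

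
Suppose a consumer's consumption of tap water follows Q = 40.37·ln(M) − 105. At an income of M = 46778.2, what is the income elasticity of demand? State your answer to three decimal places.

0.123

At M = 46778.2: Q = 329.106.
dQ/dM = 40.37/M = 0.000863009 at this income.
η = (dQ/dM)·(M/Q) = 0.000863009 × (46778.2/329.106) = 0.123.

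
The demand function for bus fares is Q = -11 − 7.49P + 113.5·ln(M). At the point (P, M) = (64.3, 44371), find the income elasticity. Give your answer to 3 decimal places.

At P = 64.3, M = 44371: Q = 721.882.
Holding P constant, ∂Q/∂M = 113.5/M = 0.00255798.
η_M = (∂Q/∂M)·(M/Q) = 0.00255798 × (44371/721.882) = 0.157.

0.157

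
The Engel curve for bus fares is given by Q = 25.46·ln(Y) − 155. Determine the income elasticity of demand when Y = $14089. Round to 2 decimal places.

0.29

At Y = 14089: Q = 88.223.
dQ/dY = 25.46/Y = 0.00180708 at this income.
η = (dQ/dY)·(Y/Q) = 0.00180708 × (14089/88.223) = 0.29.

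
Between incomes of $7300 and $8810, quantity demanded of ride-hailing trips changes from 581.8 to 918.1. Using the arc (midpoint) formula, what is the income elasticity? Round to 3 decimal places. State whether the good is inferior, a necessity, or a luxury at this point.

2.392 (luxury)

ΔQ = 918.1 − 581.8 = 336.3; midpoint Q̄ = (581.8 + 918.1)/2 = 749.95.
ΔI = 8810 − 7300 = 1510; midpoint Ī = (7300 + 8810)/2 = 8055.
η = (ΔQ/Q̄) ÷ (ΔI/Ī) = (336.3/749.95) ÷ (1510/8055) = 2.392.
η > 1 ⇒ luxury.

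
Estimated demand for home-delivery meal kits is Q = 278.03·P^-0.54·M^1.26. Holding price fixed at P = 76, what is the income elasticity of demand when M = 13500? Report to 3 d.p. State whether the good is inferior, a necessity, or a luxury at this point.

For a multiplicative demand Q = A·P^α·M^β, the income elasticity is β everywhere.
Here β = 1.26, so η = 1.260.
Since η > 1, this is a luxury.

1.260 (luxury)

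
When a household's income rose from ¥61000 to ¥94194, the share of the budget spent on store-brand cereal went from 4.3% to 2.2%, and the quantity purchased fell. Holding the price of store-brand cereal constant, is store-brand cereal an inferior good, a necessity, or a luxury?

inferior good

Quantity demanded falls as income rises, so η < 0.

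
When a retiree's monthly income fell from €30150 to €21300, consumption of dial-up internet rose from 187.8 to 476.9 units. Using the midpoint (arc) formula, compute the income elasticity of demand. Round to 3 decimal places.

ΔQ = 476.9 − 187.8 = 289.1; midpoint Q̄ = (187.8 + 476.9)/2 = 332.35.
ΔI = 21300 − 30150 = -8850; midpoint Ī = (30150 + 21300)/2 = 25725.
η = (ΔQ/Q̄) ÷ (ΔI/Ī) = (289.1/332.35) ÷ (-8850/25725) = -2.529.

-2.529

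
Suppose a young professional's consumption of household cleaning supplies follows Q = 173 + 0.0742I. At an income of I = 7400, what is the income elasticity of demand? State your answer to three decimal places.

At I = 7400: Q = 722.080.
dQ/dI = 0.0742.
η = (dQ/dI)·(I/Q) = 0.0742 × (7400/722.080) = 0.760.

0.760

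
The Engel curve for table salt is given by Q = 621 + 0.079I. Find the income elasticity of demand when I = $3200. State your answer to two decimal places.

At I = 3200: Q = 873.800.
dQ/dI = 0.079.
η = (dQ/dI)·(I/Q) = 0.079 × (3200/873.800) = 0.29.

0.29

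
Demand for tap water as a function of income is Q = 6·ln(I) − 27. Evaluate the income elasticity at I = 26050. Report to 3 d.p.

At I = 26050: Q = 34.007.
dQ/dI = 6/I = 0.000230326 at this income.
η = (dQ/dI)·(I/Q) = 0.000230326 × (26050/34.007) = 0.176.

0.176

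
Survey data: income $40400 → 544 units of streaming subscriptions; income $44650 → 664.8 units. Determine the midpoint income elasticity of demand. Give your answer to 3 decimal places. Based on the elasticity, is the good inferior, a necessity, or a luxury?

2.000 (luxury)

ΔQ = 664.8 − 544 = 120.8; midpoint Q̄ = (544 + 664.8)/2 = 604.4.
ΔI = 44650 − 40400 = 4250; midpoint Ī = (40400 + 44650)/2 = 42525.
η = (ΔQ/Q̄) ÷ (ΔI/Ī) = (120.8/604.4) ÷ (4250/42525) = 2.000.
η > 1 ⇒ luxury.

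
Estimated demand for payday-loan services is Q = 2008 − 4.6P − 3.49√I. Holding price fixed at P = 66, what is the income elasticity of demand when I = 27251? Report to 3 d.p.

-0.255

At P = 66, I = 27251: Q = 1128.275.
Holding P constant, ∂Q/∂I = -3.49/(2√I) = -0.0105707.
η_I = (∂Q/∂I)·(I/Q) = -0.0105707 × (27251/1128.275) = -0.255.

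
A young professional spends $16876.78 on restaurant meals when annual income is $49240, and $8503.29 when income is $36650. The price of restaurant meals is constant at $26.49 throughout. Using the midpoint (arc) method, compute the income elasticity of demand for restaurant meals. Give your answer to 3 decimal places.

With a constant price, Q₁ = 16876.78/26.49 = 637.100 and Q₂ = 8503.29/26.49 = 321.000 (equivalently, work directly with expenditure since P cancels).
Midpoint %ΔQ = (8503.29 − 16876.78)/12690.04 = -0.65985; midpoint %ΔI = (36650 − 49240)/42945 = -0.29317.
η = -0.65985 / -0.29317 = 2.251.

2.251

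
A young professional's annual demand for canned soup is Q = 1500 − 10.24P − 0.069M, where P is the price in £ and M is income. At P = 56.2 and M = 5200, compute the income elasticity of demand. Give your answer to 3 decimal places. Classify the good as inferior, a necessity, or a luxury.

At P = 56.2, M = 5200: Q = 565.712.
Holding P constant, ∂Q/∂M = −0.069.
η_M = (∂Q/∂M)·(M/Q) = -0.069 × (5200/565.712) = -0.634.
Since η < 0, this is an inferior good.

-0.634 (inferior good)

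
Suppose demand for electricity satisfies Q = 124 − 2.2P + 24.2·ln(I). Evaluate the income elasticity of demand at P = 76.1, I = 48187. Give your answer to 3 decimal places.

At P = 76.1, I = 48187: Q = 217.525.
Holding P constant, ∂Q/∂I = 24.2/I = 0.00050221.
η_I = (∂Q/∂I)·(I/Q) = 0.00050221 × (48187/217.525) = 0.111.

0.111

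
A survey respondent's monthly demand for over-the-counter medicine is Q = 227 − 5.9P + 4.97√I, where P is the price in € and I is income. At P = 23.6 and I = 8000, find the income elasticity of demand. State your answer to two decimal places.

At P = 23.6, I = 8000: Q = 532.290.
Holding P constant, ∂Q/∂I = 4.97/(2√I) = 0.0277831.
η_I = (∂Q/∂I)·(I/Q) = 0.0277831 × (8000/532.290) = 0.42.

0.42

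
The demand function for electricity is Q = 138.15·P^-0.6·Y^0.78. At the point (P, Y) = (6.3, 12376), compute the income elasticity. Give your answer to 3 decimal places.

0.780

For a multiplicative demand Q = A·P^α·Y^β, the income elasticity is β everywhere.
Here β = 0.78, so η = 0.780.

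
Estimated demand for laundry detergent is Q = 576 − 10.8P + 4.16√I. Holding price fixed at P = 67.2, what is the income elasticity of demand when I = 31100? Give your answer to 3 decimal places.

0.628

At P = 67.2, I = 31100: Q = 583.864.
Holding P constant, ∂Q/∂I = 4.16/(2√I) = 0.0117946.
η_I = (∂Q/∂I)·(I/Q) = 0.0117946 × (31100/583.864) = 0.628.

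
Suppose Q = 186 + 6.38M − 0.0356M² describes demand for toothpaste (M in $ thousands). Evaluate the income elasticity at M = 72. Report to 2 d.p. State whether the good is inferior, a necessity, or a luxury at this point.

At M = 72: Q = 460.8096.
dQ/dM = 6.38 − 0.0712M = 1.25360.
η = (dQ/dM)·(M/Q) = 1.25360 × (72/460.8096) = 0.20.
0 < η < 1 ⇒ necessity.

0.20 (necessity)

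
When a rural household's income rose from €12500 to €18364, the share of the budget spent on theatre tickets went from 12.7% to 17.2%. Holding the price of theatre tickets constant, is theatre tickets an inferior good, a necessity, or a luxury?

The budget share rises as income rises, so η > 1.

luxury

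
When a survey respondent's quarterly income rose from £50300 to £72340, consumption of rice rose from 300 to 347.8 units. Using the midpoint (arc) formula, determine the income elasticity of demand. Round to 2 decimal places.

0.41

ΔQ = 347.8 − 300 = 47.8; midpoint Q̄ = (300 + 347.8)/2 = 323.9.
ΔI = 72340 − 50300 = 22040; midpoint Ī = (50300 + 72340)/2 = 61320.
η = (ΔQ/Q̄) ÷ (ΔI/Ī) = (47.8/323.9) ÷ (22040/61320) = 0.41.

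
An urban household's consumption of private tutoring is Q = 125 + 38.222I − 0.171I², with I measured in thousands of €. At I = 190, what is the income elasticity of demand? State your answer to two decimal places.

At I = 190: Q = 1214.0800.
dQ/dI = 38.222 − 0.342I = -26.75800.
η = (dQ/dI)·(I/Q) = -26.75800 × (190/1214.0800) = -4.19.

-4.19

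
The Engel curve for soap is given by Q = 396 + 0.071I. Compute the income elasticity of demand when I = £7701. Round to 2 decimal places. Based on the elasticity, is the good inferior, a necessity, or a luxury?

At I = 7701: Q = 942.771.
dQ/dI = 0.071.
η = (dQ/dI)·(I/Q) = 0.071 × (7701/942.771) = 0.58.
Since 0 < η < 1, the good is a necessity.

0.58 (necessity)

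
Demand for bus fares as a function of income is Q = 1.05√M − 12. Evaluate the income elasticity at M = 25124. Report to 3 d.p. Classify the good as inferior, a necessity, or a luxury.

0.539 (necessity)

At M = 25124: Q = 154.431.
dQ/dM = 1.05/(2√M) = 0.00331219 at this income.
η = (dQ/dM)·(M/Q) = 0.00331219 × (25124/154.431) = 0.539.
Since 0 < η < 1, the good is a necessity.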